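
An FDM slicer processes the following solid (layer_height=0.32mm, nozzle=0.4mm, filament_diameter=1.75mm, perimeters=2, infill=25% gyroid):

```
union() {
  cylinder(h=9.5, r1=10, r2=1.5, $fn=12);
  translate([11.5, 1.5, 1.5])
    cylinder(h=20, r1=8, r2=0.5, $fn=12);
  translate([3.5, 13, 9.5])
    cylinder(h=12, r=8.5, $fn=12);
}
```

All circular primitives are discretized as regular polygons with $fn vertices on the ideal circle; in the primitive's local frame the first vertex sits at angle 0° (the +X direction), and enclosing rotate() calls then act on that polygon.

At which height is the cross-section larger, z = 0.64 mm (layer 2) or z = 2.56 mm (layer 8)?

layer 8 (z = 2.56 mm)

Layer 2 (z = 0.64): the cone (r1=10→r2=1.5) has section circumradius 9.427 here — a regular 12-gon (area = (12/2)·9.427²·sin(360°/12) = 266.63 mm²); the cone at (11.5, 1.5) is not intersected at this z (z outside [1.5, 21.5]); the cylinder at (3.5, 13) does not reach this height (z outside [9.5, 21.5]); Merging all regions: only the cone is present, so the union is just that shape — area = 266.63 mm². So its area = 266.63 mm². Layer 8 (z = 2.56): the cone (r1=10→r2=1.5) has section circumradius 7.709 here — a regular 12-gon (area = (12/2)·7.709²·sin(360°/12) = 178.31 mm²); the cone at (11.5, 1.5) (r1=8→r2=0.5) has section circumradius 7.603 here — a regular 12-gon (area = (12/2)·7.603²·sin(360°/12) = 173.39 mm²); the cylinder at (3.5, 13) does not reach this height (z outside [9.5, 21.5]); Merging all regions: the regions partially overlap — summed areas 351.70 mm² minus the doubly-counted overlap 21.76 mm² gives 329.95 mm² — area = 329.95 mm². So its area = 329.95 mm². Layer 8 is larger (329.95 vs 266.63 mm²).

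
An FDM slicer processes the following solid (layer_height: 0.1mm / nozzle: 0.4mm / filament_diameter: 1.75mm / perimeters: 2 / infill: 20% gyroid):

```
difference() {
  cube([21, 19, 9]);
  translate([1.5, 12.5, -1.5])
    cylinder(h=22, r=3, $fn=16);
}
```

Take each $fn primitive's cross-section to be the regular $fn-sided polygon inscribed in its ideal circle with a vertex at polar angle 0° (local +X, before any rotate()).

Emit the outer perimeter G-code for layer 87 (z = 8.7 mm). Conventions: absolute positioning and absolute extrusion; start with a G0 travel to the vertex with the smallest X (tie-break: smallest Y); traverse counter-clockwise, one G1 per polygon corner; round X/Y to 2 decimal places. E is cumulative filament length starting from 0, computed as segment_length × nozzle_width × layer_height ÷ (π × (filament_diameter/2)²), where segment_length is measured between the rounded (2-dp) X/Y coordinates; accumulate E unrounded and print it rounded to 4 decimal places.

At z = 8.7 mm: the 21×19 cube contributes its full rectangle; the r=3 cylinder at (1.5, 12.5) gives a regular 16-gon of circumradius 3 (constant along its height); Taking the first minus the rest: starting from the 21×19 cube, the r=3 cylinder at (1.5, 12.5) partially overlaps it — only the 22.27 mm² overlap (of its 27.55 mm²) is removed, clipping the outline — 1 connected region. The outline is a single polygon with 17 vertices. Extrusion per mm of travel: 0.4 × 0.1 / (π × 0.875²) = 0.016630. Accumulating E over each segment gives final E = 1.4545.

G0 X0.00 Y0.00 Z8.70
G1 X21.00 Y0.00 E0.3492
G1 X21.00 Y19.00 E0.6652
G1 X0.00 Y19.00 E1.0144
G1 X0.00 Y15.04 E1.0803
G1 X0.35 Y15.27 E1.0873
G1 X1.50 Y15.50 E1.1068
G1 X2.65 Y15.27 E1.1263
G1 X3.62 Y14.62 E1.1457
G1 X4.27 Y13.65 E1.1651
G1 X4.50 Y12.50 E1.1846
G1 X4.27 Y11.35 E1.2041
G1 X3.62 Y10.38 E1.2235
G1 X2.65 Y9.73 E1.2429
G1 X1.50 Y9.50 E1.2624
G1 X0.35 Y9.73 E1.2819
G1 X0.00 Y9.96 E1.2889
G1 X0.00 Y0.00 E1.4545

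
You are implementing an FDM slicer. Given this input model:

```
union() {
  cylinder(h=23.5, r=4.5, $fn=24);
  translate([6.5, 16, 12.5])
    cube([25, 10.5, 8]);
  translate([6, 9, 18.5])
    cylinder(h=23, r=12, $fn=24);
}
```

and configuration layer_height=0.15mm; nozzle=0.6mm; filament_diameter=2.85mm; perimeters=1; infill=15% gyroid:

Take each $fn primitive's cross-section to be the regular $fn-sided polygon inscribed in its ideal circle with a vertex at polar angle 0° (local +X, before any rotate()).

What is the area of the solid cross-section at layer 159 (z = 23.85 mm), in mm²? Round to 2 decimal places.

At z = 23.85 mm: the cylinder does not reach this height (z outside [0, 23.5]); the cube at (6.5, 16) does not reach this height (z outside [12.5, 20.5]); the r=12 cylinder at (6, 9) contributes a regular 24-gon of circumradius 12 (area = (24/2)·12.000²·sin(360°/24) = 447.24 mm²); Taking the union: only the r=12 cylinder at (6, 9) is present, so the union is just that shape — area = 447.24 mm². Overall, the cross-section is a single solid region. Net area = 447.24 mm².

447.24 mm²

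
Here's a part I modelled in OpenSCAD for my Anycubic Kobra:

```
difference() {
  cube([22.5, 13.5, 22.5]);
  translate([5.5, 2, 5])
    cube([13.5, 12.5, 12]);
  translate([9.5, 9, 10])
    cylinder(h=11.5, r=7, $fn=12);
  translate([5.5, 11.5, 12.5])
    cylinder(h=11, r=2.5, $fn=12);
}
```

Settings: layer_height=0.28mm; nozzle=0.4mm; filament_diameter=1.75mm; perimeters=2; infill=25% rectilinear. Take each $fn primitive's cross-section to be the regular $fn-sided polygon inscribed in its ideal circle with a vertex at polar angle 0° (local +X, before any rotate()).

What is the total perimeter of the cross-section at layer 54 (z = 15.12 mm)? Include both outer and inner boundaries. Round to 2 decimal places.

95.01 mm

At z = 15.12 mm: the 22.5×13.5 cube contributes its full rectangle (perimeter 72.00 mm); the cube at (5.5, 2) (footprint 13.5×12.5) is included at this height (perimeter 52.00 mm); the cylinder at (9.5, 9): section is a regular 12-gon, circumradius r=7 (perimeter = 2·12·7.000·sin(180°/12) = 43.48 mm); the r=2.5 cylinder at (5.5, 11.5) contributes a regular 12-gon of circumradius 2.5 (perimeter = 2·12·2.500·sin(180°/12) = 15.53 mm); Taking the first minus the rest: starting from the 22.5×13.5 cube, the 13.5×12.5 cube at (5.5, 2) partially overlaps it — only the 155.25 mm² overlap (of its 168.75 mm²) is removed, clipping the outline; the r=7 cylinder at (9.5, 9) partially overlaps it — only the 21.41 mm² overlap (of its 147.00 mm²) is removed, clipping the outline; the r=2.5 cylinder at (5.5, 11.5) partially overlaps it — only the 0.53 mm² overlap (of its 18.75 mm²) is removed, clipping the outline — boundary = 95.01 mm. Overall, the cross-section is a single solid region. Total boundary length (outer) = 95.01 mm.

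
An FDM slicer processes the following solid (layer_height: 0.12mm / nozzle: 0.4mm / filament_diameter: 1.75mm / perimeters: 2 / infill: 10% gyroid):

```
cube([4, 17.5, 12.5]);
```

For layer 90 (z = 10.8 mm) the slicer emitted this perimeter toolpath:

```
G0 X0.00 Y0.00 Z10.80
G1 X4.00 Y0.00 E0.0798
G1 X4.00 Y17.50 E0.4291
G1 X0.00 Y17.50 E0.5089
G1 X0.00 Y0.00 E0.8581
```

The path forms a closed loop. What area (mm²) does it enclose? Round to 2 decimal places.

70.00 mm²

Apply the shoelace formula to the sequence of (X, Y) vertices; enclosed area = 70.00 mm².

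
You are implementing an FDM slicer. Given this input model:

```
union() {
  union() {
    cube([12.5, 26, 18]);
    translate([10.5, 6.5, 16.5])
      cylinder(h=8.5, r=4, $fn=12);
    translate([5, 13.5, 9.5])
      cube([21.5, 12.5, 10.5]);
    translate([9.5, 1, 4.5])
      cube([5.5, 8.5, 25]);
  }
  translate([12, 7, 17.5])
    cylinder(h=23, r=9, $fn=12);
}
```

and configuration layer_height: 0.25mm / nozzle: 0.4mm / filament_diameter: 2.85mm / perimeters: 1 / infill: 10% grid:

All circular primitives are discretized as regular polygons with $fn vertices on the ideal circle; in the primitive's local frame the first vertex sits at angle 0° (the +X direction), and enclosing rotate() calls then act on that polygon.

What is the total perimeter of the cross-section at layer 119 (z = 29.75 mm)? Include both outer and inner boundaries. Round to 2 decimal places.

At z = 29.75 mm: the cube is absent (z outside [0, 18]); the cylinder at (10.5, 6.5) does not reach this height (z outside [16.5, 25]); the cube at (5, 13.5) does not reach this height (z outside [9.5, 20]); the cube at (9.5, 1) is absent (z outside [4.5, 29.5]); Taking the union: nothing is present at this height; the cylinder at (12, 7): section is a regular 12-gon, circumradius r=9 (perimeter = 2·12·9.000·sin(180°/12) = 55.90 mm); Taking the union: only the r=9 cylinder at (12, 7) is present, so the union is just that shape — boundary = 55.90 mm. Overall, the cross-section is a single solid region. Total boundary length (outer) = 55.90 mm.

55.90 mm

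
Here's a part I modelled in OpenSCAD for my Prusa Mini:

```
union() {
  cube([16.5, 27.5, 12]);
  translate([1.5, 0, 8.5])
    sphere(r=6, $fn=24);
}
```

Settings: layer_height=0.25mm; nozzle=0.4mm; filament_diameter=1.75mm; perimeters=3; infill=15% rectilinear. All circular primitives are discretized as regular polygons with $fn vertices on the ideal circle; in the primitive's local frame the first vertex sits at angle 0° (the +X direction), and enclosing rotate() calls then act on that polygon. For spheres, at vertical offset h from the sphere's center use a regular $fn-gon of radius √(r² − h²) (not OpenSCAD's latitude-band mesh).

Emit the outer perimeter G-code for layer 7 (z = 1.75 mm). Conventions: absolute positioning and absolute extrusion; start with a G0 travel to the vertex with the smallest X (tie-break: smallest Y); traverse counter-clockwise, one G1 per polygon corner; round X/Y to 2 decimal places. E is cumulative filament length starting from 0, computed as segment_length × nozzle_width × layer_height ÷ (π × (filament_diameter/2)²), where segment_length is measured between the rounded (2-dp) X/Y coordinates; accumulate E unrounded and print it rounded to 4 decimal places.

At z = 1.75 mm: the cube is present — its section is the full 16.5×27.5 rectangle; the sphere at (1.5, 0) is absent (|z−center|=6.750 > r=6); Taking the union: only the 16.5×27.5 cube is present, so the union is just that shape — 1 connected region. The outline is a single polygon with 4 vertices. Extrusion per mm of travel: 0.4 × 0.25 / (π × 0.875²) = 0.041575. Accumulating E over each segment gives final E = 3.6586.

G0 X0.00 Y0.00 Z1.75
G1 X16.50 Y0.00 E0.6860
G1 X16.50 Y27.50 E1.8293
G1 X0.00 Y27.50 E2.5153
G1 X0.00 Y0.00 E3.6586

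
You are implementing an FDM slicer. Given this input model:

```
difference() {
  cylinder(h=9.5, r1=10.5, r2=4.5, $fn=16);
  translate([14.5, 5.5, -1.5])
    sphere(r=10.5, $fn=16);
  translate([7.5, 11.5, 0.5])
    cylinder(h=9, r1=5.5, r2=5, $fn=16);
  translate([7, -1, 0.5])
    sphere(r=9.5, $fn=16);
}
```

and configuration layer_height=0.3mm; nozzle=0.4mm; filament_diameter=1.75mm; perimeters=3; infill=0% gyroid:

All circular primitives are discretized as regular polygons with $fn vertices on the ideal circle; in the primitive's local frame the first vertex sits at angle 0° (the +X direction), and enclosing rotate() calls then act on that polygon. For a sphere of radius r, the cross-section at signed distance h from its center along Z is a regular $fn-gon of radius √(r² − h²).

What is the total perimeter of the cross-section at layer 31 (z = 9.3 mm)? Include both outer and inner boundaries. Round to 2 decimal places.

28.95 mm

At z = 9.3 mm: the cone (r1=10.5→r2=4.5) has section circumradius 4.626 here — a regular 16-gon (perimeter = 2·16·4.626·sin(180°/16) = 28.88 mm); the sphere at (14.5, 5.5) is not intersected at this z (|z−center|=10.800 > r=10.5); the cone at (7.5, 11.5) (r1=5.5→r2=5) has section circumradius 5.011 here — a regular 16-gon (perimeter = 2·16·5.011·sin(180°/16) = 31.28 mm); the sphere at (7, -1): section is a regular 16-gon, circumradius = √(r²−h²) = √(9.5²−8.8²) = 3.579 (perimeter = 2·16·3.579·sin(180°/16) = 22.34 mm); Taking the first minus the rest: starting from the cone, the cone at (7.5, 11.5) misses the remaining region (no effect); the r=9.5 sphere at (7, -1) partially overlaps it — only the 2.71 mm² overlap (of its 39.22 mm²) is removed, clipping the outline — boundary = 28.95 mm. Overall, the cross-section is a single solid region. Total boundary length (outer) = 28.95 mm.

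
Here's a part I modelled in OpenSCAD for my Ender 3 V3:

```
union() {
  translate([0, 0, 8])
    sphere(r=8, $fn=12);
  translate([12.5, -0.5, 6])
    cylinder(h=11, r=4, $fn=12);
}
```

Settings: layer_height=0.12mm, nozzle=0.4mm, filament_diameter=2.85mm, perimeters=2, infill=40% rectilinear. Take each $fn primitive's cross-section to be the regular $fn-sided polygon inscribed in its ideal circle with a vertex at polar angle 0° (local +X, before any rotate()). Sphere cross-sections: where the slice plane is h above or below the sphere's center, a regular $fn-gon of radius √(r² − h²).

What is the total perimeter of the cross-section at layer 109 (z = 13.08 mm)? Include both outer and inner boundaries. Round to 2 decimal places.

At z = 13.08 mm: the r=8 sphere contributes a regular 12-gon of circumradius √(8²−5.08²) = 6.180 (perimeter = 2·12·6.180·sin(180°/12) = 38.39 mm); the r=4 cylinder at (12.5, -0.5) gives a regular 12-gon of circumradius 4 (constant along its height) (perimeter = 2·12·4.000·sin(180°/12) = 24.85 mm); Merging all regions: the 2 present regions are separate (no shared area or edge), so areas and boundary lengths simply add and each stays a separate island — boundary = 63.24 mm. Overall, the cross-section has 2 separate islands. Total boundary length (outer) = 63.24 mm.

63.24 mm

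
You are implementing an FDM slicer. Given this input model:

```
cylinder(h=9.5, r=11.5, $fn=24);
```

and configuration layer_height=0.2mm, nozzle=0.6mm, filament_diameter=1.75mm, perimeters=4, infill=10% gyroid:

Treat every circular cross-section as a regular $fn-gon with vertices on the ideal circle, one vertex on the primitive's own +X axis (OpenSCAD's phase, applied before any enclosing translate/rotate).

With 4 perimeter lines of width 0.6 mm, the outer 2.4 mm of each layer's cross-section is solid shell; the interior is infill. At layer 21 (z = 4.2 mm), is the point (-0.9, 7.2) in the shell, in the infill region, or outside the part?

infill

At z = 4.2 mm: the r=11.5 cylinder gives a regular 24-gon of circumradius 11.5 (constant along its height). Overall, the cross-section is a single solid region. The nearest boundary edge runs (0.00, 11.50)→(-2.98, 11.11); distance from the point to it = 4.15 mm. The point is inside the cross-section and 4.15 mm from the nearest boundary — more than the 2.4 mm shell width (4 × 0.6), so it's in the infill interior.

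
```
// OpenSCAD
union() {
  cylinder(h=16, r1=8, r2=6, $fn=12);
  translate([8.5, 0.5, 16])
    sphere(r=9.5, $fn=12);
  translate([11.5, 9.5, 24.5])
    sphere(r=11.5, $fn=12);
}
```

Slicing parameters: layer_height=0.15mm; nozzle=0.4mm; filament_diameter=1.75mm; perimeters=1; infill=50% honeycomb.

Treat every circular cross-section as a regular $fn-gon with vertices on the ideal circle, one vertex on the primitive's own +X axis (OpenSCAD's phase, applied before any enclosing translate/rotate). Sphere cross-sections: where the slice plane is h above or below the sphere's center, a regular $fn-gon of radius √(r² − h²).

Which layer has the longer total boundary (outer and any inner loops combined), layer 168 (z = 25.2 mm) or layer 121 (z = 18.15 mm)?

Layer 168 (z = 25.2): the cone is not intersected at this z (z outside [0, 16]); the r=9.5 sphere at (8.5, 0.5) slices to a regular 12-gon of circumradius 2.369 (√(r²−h²) with h=9.2 from center) (perimeter = 2·12·2.369·sin(180°/12) = 14.71 mm); the sphere at (11.5, 9.5): section is a regular 12-gon, circumradius = √(r²−h²) = √(11.5²−0.7²) = 11.479 (perimeter = 2·12·11.479·sin(180°/12) = 71.30 mm); Combining (union): the regions partially overlap (shared area 15.23 mm²), so the edge portions inside another operand are dropped and the merged outline is re-measured after clipping — boundary = 71.70 mm. So its perimeter = 71.70 mm. Layer 121 (z = 18.15): the cone is absent (z outside [0, 16]); the sphere at (8.5, 0.5): section is a regular 12-gon, circumradius = √(r²−h²) = √(9.5²−2.15²) = 9.254 (perimeter = 2·12·9.254·sin(180°/12) = 57.48 mm); the r=11.5 sphere at (11.5, 9.5) contributes a regular 12-gon of circumradius √(11.5²−6.35²) = 9.588 (perimeter = 2·12·9.588·sin(180°/12) = 59.56 mm); Merging all regions: the regions partially overlap (shared area 99.68 mm²), so the edge portions inside another operand are dropped and the merged outline is re-measured after clipping — boundary = 78.88 mm. So its perimeter = 78.88 mm. Layer 121 is larger (78.88 vs 71.70 mm).

layer 121 (z = 18.15 mm)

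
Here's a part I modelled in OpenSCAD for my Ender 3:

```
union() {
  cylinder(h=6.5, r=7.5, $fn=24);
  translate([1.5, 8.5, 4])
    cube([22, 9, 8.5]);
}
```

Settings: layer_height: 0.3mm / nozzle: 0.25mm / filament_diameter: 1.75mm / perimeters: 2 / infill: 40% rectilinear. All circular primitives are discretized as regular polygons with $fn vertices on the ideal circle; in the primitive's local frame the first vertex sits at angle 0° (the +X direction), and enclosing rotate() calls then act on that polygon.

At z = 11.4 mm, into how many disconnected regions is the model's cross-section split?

At z = 11.4 mm: the cylinder does not reach this height (z outside [0, 6.5]); the cube at (1.5, 8.5) (footprint 22×9) is included at this height; Taking the union: only the 22×9 cube at (1.5, 8.5) is present, so the union is just that shape — 1 connected region. The result has 1 disconnected region.

1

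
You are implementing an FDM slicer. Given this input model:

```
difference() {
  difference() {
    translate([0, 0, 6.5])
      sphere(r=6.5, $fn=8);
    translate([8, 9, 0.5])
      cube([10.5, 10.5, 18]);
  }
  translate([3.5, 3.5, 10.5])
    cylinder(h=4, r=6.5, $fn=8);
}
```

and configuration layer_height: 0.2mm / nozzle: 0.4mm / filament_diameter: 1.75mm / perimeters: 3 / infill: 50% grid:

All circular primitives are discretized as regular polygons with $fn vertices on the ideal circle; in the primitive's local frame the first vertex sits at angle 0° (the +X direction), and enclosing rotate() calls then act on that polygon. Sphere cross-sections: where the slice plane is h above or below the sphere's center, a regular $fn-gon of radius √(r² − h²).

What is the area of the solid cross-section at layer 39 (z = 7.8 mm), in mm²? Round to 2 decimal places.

At z = 7.8 mm: the sphere: section is a regular 8-gon, circumradius = √(r²−h²) = √(6.5²−1.3²) = 6.369 (area = (8/2)·6.369²·sin(360°/8) = 114.72 mm²); the cube at (8, 9) is present — its section is the full 10.5×10.5 rectangle (area 110.25 mm²); After the difference (first − rest): starting from the r=6.5 sphere (114.72 mm²), the 10.5×10.5 cube at (8, 9) misses the remaining region (no effect) — area = 114.72 mm²; the cylinder at (3.5, 3.5) does not reach this height (z outside [10.5, 14.5]); Subtracting the remaining from the first: none of the subtracted shapes is present at this height, so the result so far is unchanged — area = 114.72 mm². Overall, the cross-section is a single solid region. Net area = 114.72 mm².

114.72 mm²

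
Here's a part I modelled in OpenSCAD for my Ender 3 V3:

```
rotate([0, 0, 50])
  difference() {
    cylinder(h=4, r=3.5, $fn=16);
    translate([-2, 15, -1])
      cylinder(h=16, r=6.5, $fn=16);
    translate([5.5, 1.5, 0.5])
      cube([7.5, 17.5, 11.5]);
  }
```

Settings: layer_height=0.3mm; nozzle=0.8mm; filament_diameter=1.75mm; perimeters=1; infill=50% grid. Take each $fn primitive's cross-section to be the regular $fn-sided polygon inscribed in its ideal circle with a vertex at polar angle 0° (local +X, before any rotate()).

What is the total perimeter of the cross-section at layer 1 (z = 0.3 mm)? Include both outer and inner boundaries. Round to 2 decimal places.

At z = 0.3 mm: the r=3.5 cylinder contributes a regular 16-gon of circumradius 3.5 (perimeter = 2·16·3.500·sin(180°/16) = 21.85 mm); the cylinder at (-2, 15): section is a regular 16-gon, circumradius r=6.5 (perimeter = 2·16·6.500·sin(180°/16) = 40.58 mm); the cube at (5.5, 1.5) does not reach this height (z outside [0.5, 12]); Taking the first minus the rest: starting from the r=3.5 cylinder, the r=6.5 cylinder at (-2, 15) misses the remaining region (no effect) — boundary = 21.85 mm; (rotated 50° about Z; rotation is an isometry so areas/perimeters/island counts are preserved). Overall, the cross-section is a single solid region. Total boundary length (outer) = 21.85 mm.

21.85 mm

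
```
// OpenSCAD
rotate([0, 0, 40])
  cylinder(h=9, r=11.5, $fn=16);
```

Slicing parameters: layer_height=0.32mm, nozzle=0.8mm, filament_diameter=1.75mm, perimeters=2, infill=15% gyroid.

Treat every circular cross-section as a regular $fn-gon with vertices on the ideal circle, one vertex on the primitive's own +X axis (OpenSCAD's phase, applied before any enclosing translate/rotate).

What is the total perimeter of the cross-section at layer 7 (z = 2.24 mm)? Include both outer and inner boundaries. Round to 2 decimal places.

At z = 2.24 mm: the cylinder: section is a regular 16-gon, circumradius r=11.5 (perimeter = 2·16·11.500·sin(180°/16) = 71.79 mm); (whole slice rotated 40° about Z — lengths, areas and connectivity unchanged). Overall, the cross-section is a single solid region. Total boundary length (outer) = 71.79 mm.

71.79 mm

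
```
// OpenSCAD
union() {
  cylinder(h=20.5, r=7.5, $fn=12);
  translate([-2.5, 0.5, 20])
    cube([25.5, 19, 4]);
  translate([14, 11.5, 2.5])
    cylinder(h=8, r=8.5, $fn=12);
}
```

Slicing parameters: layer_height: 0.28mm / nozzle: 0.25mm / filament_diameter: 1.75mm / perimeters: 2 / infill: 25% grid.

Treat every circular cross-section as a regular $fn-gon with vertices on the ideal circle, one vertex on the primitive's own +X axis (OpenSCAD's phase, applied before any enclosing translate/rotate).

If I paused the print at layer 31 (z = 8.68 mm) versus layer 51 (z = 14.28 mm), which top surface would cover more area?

Layer 31 (z = 8.68): the r=7.5 cylinder contributes a regular 12-gon of circumradius 7.5 (area = (12/2)·7.500²·sin(360°/12) = 168.75 mm²); the cube at (-2.5, 0.5) does not reach this height (z outside [20, 24]); the r=8.5 cylinder at (14, 11.5) gives a regular 12-gon of circumradius 8.5 (constant along its height) (area = (12/2)·8.500²·sin(360°/12) = 216.75 mm²); Merging all regions: the 2 present regions are separate (no shared area or edge), so areas and boundary lengths simply add and each stays a separate island — area = 385.50 mm². So its area = 385.50 mm². Layer 51 (z = 14.28): the cylinder: section is a regular 12-gon, circumradius r=7.5 (area = (12/2)·7.500²·sin(360°/12) = 168.75 mm²); the cube at (-2.5, 0.5) does not reach this height (z outside [20, 24]); the cylinder at (14, 11.5) is not intersected at this z (z outside [2.5, 10.5]); Merging all regions: only the r=7.5 cylinder is present, so the union is just that shape — area = 168.75 mm². So its area = 168.75 mm². Layer 31 is larger (385.50 vs 168.75 mm²).

layer 31 (z = 8.68 mm)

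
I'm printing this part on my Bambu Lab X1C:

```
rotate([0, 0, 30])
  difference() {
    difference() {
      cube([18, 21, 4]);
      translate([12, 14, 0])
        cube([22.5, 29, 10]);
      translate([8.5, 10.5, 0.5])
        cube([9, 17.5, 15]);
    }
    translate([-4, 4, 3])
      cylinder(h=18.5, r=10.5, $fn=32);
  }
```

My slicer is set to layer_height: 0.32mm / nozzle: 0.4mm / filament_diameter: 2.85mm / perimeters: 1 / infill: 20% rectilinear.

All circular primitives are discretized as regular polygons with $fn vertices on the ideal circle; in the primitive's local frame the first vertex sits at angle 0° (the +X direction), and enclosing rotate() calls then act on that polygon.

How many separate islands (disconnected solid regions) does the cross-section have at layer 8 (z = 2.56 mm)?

1

At z = 2.56 mm: the 18×21 cube contributes its full rectangle; the 22.5×29 cube at (12, 14) contributes its full rectangle; the 9×17.5 cube at (8.5, 10.5) contributes its full rectangle; After the difference (first − rest): starting from the 18×21 cube, the 22.5×29 cube at (12, 14) partially overlaps it — only the 42.00 mm² overlap (of its 652.50 mm²) is removed, clipping the outline; the 9×17.5 cube at (8.5, 10.5) partially overlaps it — only the 56.00 mm² overlap (of its 157.50 mm²) is removed, clipping the outline — 1 connected region; the cylinder at (-4, 4) is not intersected at this z (z outside [3, 21.5]); Taking the first minus the rest: none of the subtracted shapes is present at this height, so that combined region is unchanged — 1 connected region; (whole slice rotated 30° about Z — lengths, areas and connectivity unchanged). Overall, the cross-section is a single solid region. Island count = 1.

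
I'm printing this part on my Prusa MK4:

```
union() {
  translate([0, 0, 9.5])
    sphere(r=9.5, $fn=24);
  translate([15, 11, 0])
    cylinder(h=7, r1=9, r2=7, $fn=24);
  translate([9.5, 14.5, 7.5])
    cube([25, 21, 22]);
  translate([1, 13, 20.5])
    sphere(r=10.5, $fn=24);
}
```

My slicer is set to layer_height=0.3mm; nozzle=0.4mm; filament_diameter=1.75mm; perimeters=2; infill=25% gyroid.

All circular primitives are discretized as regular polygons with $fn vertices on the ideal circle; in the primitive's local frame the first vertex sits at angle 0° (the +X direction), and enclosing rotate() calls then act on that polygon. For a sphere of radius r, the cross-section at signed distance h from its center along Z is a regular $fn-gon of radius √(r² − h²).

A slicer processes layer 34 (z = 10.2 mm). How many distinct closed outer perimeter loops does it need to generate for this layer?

At z = 10.2 mm: the r=9.5 sphere contributes a regular 24-gon of circumradius √(9.5²−0.7²) = 9.474; the cone at (15, 11) does not reach this height (z outside [0, 7]); the cube at (9.5, 14.5) (footprint 25×21) is included at this height; the r=10.5 sphere at (1, 13) slices to a regular 24-gon of circumradius 2.040 (√(r²−h²) with h=10.3 from center); Taking the union: the 3 present regions are separate (no shared area or edge), so areas and boundary lengths simply add and each stays a separate island — 3 connected regions. The result has 3 disconnected regions.

3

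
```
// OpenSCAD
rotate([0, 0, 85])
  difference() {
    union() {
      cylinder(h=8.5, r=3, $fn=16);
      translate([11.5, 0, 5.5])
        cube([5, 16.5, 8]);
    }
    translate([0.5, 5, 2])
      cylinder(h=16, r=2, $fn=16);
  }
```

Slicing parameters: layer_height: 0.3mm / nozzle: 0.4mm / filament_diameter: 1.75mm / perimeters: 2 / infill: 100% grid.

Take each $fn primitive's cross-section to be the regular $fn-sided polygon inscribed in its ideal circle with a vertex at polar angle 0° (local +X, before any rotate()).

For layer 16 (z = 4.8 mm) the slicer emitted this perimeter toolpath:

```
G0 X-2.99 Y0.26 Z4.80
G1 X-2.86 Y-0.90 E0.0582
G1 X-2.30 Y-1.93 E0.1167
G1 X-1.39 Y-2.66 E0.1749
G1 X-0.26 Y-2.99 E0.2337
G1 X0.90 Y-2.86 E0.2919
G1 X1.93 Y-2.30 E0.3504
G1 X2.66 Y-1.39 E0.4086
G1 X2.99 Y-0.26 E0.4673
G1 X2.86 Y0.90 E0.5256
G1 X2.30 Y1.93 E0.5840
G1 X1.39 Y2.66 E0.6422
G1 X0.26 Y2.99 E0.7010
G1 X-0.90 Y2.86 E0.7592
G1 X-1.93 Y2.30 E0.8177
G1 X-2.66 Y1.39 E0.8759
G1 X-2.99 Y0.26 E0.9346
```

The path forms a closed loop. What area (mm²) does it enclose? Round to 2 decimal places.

Apply the shoelace formula to the sequence of (X, Y) vertices; enclosed area = 27.57 mm².

27.57 mm²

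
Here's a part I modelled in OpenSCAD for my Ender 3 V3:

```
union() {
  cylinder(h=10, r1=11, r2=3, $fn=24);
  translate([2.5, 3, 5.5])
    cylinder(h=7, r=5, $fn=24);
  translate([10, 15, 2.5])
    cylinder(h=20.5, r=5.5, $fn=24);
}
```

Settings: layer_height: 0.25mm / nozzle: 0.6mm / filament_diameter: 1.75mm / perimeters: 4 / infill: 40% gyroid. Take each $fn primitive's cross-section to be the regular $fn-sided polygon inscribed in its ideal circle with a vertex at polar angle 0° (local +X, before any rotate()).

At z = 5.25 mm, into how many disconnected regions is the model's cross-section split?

At z = 5.25 mm: the cone contributes a regular 24-gon of circumradius 6.800 (interpolated between r1=11 and r2=3 at t=0.525); the cylinder at (2.5, 3) is absent (z outside [5.5, 12.5]); the r=5.5 cylinder at (10, 15) gives a regular 24-gon of circumradius 5.5 (constant along its height); Combining (union): the 2 present regions are separate (no shared area or edge), so areas and boundary lengths simply add and each stays a separate island — 2 connected regions. The result has 2 disconnected regions.

2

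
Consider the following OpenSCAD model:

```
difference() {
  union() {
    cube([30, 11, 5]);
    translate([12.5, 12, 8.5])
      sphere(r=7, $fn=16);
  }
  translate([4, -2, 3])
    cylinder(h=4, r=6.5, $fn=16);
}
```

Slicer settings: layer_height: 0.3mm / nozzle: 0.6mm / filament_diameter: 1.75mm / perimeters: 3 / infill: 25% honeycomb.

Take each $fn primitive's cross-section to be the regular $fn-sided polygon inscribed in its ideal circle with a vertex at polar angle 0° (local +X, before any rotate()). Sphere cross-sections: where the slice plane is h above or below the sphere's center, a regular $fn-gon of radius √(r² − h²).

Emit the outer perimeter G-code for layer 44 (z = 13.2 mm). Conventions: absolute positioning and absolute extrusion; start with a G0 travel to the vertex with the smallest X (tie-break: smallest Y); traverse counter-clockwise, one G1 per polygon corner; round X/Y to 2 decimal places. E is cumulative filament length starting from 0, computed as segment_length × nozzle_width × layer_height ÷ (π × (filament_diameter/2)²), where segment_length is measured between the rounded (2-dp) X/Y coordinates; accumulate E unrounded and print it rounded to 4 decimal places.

At z = 13.2 mm: the cube is not intersected at this z (z outside [0, 5]); the sphere at (12.5, 12): section is a regular 16-gon, circumradius = √(r²−h²) = √(7²−4.7²) = 5.187; Taking the union: only the r=7 sphere at (12.5, 12) is present, so the union is just that shape — 1 connected region; the cylinder at (4, -2) does not reach this height (z outside [3, 7]); Subtracting the remaining from the first: none of the subtracted shapes is present at this height, so that combined region is unchanged — 1 connected region. The outline is a single polygon with 16 vertices. Extrusion per mm of travel: 0.6 × 0.3 / (π × 0.875²) = 0.074835. Accumulating E over each segment gives final E = 2.4240.

G0 X7.31 Y12.00 Z13.20
G1 X7.71 Y10.01 E0.1519
G1 X8.83 Y8.33 E0.3030
G1 X10.51 Y7.21 E0.4541
G1 X12.50 Y6.81 E0.6060
G1 X14.49 Y7.21 E0.7579
G1 X16.17 Y8.33 E0.9090
G1 X17.29 Y10.01 E1.0601
G1 X17.69 Y12.00 E1.2120
G1 X17.29 Y13.99 E1.3639
G1 X16.17 Y15.67 E1.5150
G1 X14.49 Y16.79 E1.6661
G1 X12.50 Y17.19 E1.8180
G1 X10.51 Y16.79 E1.9699
G1 X8.83 Y15.67 E2.1210
G1 X7.71 Y13.99 E2.2721
G1 X7.31 Y12.00 E2.4240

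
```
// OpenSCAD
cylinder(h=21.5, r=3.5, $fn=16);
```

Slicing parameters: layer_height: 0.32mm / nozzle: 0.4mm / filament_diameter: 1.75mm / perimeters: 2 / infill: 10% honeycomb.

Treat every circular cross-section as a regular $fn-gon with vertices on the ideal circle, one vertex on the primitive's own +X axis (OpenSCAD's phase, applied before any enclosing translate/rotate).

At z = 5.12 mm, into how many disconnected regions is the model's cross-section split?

1

At z = 5.12 mm: the r=3.5 cylinder gives a regular 16-gon of circumradius 3.5 (constant along its height). The result has 1 disconnected region.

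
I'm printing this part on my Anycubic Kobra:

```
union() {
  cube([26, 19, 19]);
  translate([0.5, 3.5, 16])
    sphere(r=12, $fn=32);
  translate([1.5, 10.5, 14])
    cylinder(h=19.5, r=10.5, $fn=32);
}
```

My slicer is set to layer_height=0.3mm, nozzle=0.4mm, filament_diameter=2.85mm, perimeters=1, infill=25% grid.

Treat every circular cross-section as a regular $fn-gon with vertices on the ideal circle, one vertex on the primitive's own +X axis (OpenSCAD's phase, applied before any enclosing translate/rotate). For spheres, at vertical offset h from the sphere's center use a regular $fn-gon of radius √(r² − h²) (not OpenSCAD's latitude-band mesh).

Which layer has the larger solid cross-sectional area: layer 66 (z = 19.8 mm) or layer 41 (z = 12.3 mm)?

Layer 66 (z = 19.8): the cube does not reach this height (z outside [0, 19]); the r=12 sphere at (0.5, 3.5) contributes a regular 32-gon of circumradius √(12²−3.8²) = 11.382 (area = (32/2)·11.382²·sin(360°/32) = 404.41 mm²); the r=10.5 cylinder at (1.5, 10.5) gives a regular 32-gon of circumradius 10.5 (constant along its height) (area = (32/2)·10.500²·sin(360°/32) = 344.14 mm²); Combining (union): the regions partially overlap — summed areas 748.55 mm² minus the doubly-counted overlap 221.53 mm² gives 527.02 mm² — area = 527.02 mm². So its area = 527.02 mm². Layer 41 (z = 12.3): the cube is present — its section is the full 26×19 rectangle (area 494.00 mm²); the r=12 sphere at (0.5, 3.5) slices to a regular 32-gon of circumradius 11.415 (√(r²−h²) with h=3.7 from center) (area = (32/2)·11.415²·sin(360°/32) = 406.76 mm²); the cylinder at (1.5, 10.5) does not reach this height (z outside [14, 33.5]); Combining (union): the regions partially overlap — summed areas 900.76 mm² minus the doubly-counted overlap 148.32 mm² gives 752.44 mm² — area = 752.44 mm². So its area = 752.44 mm². Layer 41 is larger (752.44 vs 527.02 mm²).

layer 41 (z = 12.3 mm)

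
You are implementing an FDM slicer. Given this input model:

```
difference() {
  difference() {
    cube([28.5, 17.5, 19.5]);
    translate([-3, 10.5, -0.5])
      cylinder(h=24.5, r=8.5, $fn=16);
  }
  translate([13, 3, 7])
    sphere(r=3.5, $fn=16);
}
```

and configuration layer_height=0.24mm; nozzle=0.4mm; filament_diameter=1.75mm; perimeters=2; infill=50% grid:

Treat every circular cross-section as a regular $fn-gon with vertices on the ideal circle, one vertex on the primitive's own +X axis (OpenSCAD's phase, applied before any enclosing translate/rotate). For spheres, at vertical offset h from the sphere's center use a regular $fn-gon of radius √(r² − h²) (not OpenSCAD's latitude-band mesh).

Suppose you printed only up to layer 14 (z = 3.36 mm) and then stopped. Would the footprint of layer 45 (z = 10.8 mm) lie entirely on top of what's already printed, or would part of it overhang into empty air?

entirely on top

Compare the two slices. At z = 3.36: the 28.5×17.5 cube contributes its full rectangle (area 498.75 mm²); the r=8.5 cylinder at (-3, 10.5) contributes a regular 16-gon of circumradius 8.5 (area = (16/2)·8.500²·sin(360°/16) = 221.19 mm²); After the difference (first − rest): starting from the 28.5×17.5 cube (498.75 mm²), the r=8.5 cylinder at (-3, 10.5) partially overlaps it — only the 60.62 mm² overlap (of its 221.19 mm²) is removed, clipping the outline — area = 438.13 mm²; the sphere at (13, 3) is not intersected at this z (|z−center|=3.640 > r=3.5); Subtracting the remaining from the first: none of the subtracted shapes is present at this height, so the result so far is unchanged — area = 438.13 mm². At z = 10.8: the cube (footprint 28.5×17.5) is included at this height (area 498.75 mm²); the r=8.5 cylinder at (-3, 10.5) contributes a regular 16-gon of circumradius 8.5 (area = (16/2)·8.500²·sin(360°/16) = 221.19 mm²); After the difference (first − rest): starting from the 28.5×17.5 cube (498.75 mm²), the r=8.5 cylinder at (-3, 10.5) partially overlaps it — only the 60.62 mm² overlap (of its 221.19 mm²) is removed, clipping the outline — area = 438.13 mm²; the sphere at (13, 3) does not reach this height (|z−center|=3.800 > r=3.5); Subtracting the remaining from the first: none of the subtracted shapes is present at this height, so the result so far is unchanged — area = 438.13 mm². Checking containment: the cross-section at z = 10.8 is a subset of the cross-section at z = 3.36.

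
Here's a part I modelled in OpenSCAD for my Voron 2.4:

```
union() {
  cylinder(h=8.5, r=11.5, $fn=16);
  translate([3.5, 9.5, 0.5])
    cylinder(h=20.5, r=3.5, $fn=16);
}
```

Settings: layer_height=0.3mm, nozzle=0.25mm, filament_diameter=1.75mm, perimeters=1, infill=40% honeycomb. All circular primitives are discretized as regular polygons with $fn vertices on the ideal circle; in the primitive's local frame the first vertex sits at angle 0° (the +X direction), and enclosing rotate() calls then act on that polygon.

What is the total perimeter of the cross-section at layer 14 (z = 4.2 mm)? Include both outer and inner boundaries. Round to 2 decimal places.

At z = 4.2 mm: the r=11.5 cylinder contributes a regular 16-gon of circumradius 11.5 (perimeter = 2·16·11.500·sin(180°/16) = 71.79 mm); the r=3.5 cylinder at (3.5, 9.5) gives a regular 16-gon of circumradius 3.5 (constant along its height) (perimeter = 2·16·3.500·sin(180°/16) = 21.85 mm); Merging all regions: the regions partially overlap (shared area 25.87 mm²), so the edge portions inside another operand are dropped and the merged outline is re-measured after clipping — boundary = 74.41 mm. Overall, the cross-section is a single solid region. Total boundary length (outer) = 74.41 mm.

74.41 mm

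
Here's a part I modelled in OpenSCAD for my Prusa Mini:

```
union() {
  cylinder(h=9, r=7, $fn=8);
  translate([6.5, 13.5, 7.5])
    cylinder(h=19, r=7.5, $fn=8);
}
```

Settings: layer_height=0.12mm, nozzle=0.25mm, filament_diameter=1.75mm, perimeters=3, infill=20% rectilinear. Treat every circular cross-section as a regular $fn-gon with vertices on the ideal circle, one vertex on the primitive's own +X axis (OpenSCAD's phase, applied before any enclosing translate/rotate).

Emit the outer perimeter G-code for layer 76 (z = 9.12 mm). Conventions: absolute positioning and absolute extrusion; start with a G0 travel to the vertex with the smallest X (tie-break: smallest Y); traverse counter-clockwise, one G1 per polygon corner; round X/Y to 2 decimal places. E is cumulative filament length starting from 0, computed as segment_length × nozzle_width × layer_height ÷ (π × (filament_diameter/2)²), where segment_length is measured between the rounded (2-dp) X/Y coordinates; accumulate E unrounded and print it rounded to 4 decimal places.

G0 X-1.00 Y13.50 Z9.12
G1 X1.20 Y8.20 E0.0716
G1 X6.50 Y6.00 E0.1431
G1 X11.80 Y8.20 E0.2147
G1 X14.00 Y13.50 E0.2863
G1 X11.80 Y18.80 E0.3579
G1 X6.50 Y21.00 E0.4294
G1 X1.20 Y18.80 E0.5010
G1 X-1.00 Y13.50 E0.5726

At z = 9.12 mm: the cylinder does not reach this height (z outside [0, 9]); the r=7.5 cylinder at (6.5, 13.5) contributes a regular 8-gon of circumradius 7.5; Combining (union): only the r=7.5 cylinder at (6.5, 13.5) is present, so the union is just that shape — 1 connected region. The outline is a single polygon with 8 vertices. Extrusion per mm of travel: 0.25 × 0.12 / (π × 0.875²) = 0.012473. Accumulating E over each segment gives final E = 0.5726.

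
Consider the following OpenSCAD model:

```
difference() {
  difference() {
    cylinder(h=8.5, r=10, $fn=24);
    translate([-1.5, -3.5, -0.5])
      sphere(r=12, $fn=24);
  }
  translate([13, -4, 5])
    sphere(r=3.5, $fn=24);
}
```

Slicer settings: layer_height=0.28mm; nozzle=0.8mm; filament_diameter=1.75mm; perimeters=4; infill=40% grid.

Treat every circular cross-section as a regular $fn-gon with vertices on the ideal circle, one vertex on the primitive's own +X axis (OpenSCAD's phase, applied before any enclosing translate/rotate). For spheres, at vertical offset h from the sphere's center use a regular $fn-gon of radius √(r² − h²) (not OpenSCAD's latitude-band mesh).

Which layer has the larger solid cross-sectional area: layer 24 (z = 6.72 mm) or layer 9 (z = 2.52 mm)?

Layer 24 (z = 6.72): the r=10 cylinder contributes a regular 24-gon of circumradius 10 (area = (24/2)·10.000²·sin(360°/24) = 310.58 mm²); the r=12 sphere at (-1.5, -3.5) contributes a regular 24-gon of circumradius √(12²−7.22²) = 9.585 (area = (24/2)·9.585²·sin(360°/24) = 285.34 mm²); Taking the first minus the rest: starting from the r=10 cylinder (310.58 mm²), the r=12 sphere at (-1.5, -3.5) partially overlaps it — only the 223.88 mm² overlap (of its 285.34 mm²) is removed, clipping the outline — area = 86.70 mm²; the r=3.5 sphere at (13, -4) contributes a regular 24-gon of circumradius √(3.5²−1.72²) = 3.048 (area = (24/2)·3.048²·sin(360°/24) = 28.86 mm²); After the difference (first − rest): starting from that combined region (86.70 mm²), the r=3.5 sphere at (13, -4) misses the remaining region (no effect) — area = 86.70 mm². So its area = 86.70 mm². Layer 9 (z = 2.52): the cylinder: section is a regular 24-gon, circumradius r=10 (area = (24/2)·10.000²·sin(360°/24) = 310.58 mm²); the r=12 sphere at (-1.5, -3.5) contributes a regular 24-gon of circumradius √(12²−3.02²) = 11.614 (area = (24/2)·11.614²·sin(360°/24) = 418.91 mm²); After the difference (first − rest): starting from the r=10 cylinder (310.58 mm²), the r=12 sphere at (-1.5, -3.5) partially overlaps it — only the 275.89 mm² overlap (of its 418.91 mm²) is removed, clipping the outline — area = 34.69 mm²; the sphere at (13, -4): section is a regular 24-gon, circumradius = √(r²−h²) = √(3.5²−2.48²) = 2.470 (area = (24/2)·2.470²·sin(360°/24) = 18.94 mm²); Taking the first minus the rest: starting from the result so far (34.69 mm²), the r=3.5 sphere at (13, -4) misses the remaining region (no effect) — area = 34.69 mm². So its area = 34.69 mm². Layer 24 is larger (86.70 vs 34.69 mm²).

layer 24 (z = 6.72 mm)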